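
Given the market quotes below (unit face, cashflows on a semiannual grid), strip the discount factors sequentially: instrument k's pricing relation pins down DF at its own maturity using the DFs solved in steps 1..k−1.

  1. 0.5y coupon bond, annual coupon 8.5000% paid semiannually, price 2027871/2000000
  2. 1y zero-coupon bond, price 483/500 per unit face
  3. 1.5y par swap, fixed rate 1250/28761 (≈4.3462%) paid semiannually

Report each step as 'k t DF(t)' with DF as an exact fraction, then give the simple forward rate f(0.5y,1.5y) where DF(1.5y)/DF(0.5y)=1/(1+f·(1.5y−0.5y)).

step 1 [0.5y] bond c/2=17/400: DF=(2027871/2000000 − 17/400·(0))/(1+17/400) = 4863/5000 ≈ 0.972600
step 2 [1y] zero: DF = P = 483/500 ≈ 0.966000
step 3 [1.5y] swap r/2=625/28761: DF=(1 − 625/28761·(0.972600+0.966000))/(1+625/28761) = 15/16 ≈ 0.937500

1 1/2 4863/5000
2 1 483/500
3 3/2 15/16
f(0.5y,1.5y) = ((4863/5000)/(15/16) − 1)/(1) = 117/3125 ≈ 3.7440%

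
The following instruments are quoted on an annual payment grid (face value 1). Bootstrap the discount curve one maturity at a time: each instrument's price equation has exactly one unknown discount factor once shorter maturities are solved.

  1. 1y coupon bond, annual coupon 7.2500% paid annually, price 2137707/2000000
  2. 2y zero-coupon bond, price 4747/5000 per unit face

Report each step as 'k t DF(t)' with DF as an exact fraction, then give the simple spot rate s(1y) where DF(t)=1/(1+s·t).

1 1 4983/5000
2 2 4747/5000
s(1y) = (1/(4983/5000) − 1)/(1) = 17/4983 ≈ 0.3412%

step 1 [1y] bond c/1=29/400: DF=(2137707/2000000 − 29/400·(0))/(1+29/400) = 4983/5000 ≈ 0.996600
step 2 [2y] zero: DF = P = 4747/5000 ≈ 0.949400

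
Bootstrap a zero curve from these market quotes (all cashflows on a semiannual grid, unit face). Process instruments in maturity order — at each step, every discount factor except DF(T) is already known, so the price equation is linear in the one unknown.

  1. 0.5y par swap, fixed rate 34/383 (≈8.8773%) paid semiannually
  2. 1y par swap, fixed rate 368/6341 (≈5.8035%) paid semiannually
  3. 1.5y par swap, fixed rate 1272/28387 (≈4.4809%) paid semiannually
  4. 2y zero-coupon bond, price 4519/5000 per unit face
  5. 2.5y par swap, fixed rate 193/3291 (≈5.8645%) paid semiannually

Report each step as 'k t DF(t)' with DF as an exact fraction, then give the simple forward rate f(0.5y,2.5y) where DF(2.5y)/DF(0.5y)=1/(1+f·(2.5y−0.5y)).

step 1 [0.5y] swap r/2=17/383: DF=(1 − 17/383·(0))/(1+17/383) = 383/400 ≈ 0.957500
step 2 [1y] swap r/2=184/6341: DF=(1 − 184/6341·(0.957500))/(1+184/6341) = 1181/1250 ≈ 0.944800
step 3 [1.5y] swap r/2=636/28387: DF=(1 − 636/28387·(0.957500+0.944800))/(1+636/28387) = 2341/2500 ≈ 0.936400
step 4 [2y] zero: DF = P = 4519/5000 ≈ 0.903800
step 5 [2.5y] swap r/2=193/6582: DF=(1 − 193/6582·(0.957500+0.944800+0.936400+0.903800))/(1+193/6582) = 8649/10000 ≈ 0.864900

1 1/2 383/400
2 1 1181/1250
3 3/2 2341/2500
4 2 4519/5000
5 5/2 8649/10000
f(0.5y,2.5y) = ((383/400)/(8649/10000) − 1)/(2) = 463/8649 ≈ 5.3532%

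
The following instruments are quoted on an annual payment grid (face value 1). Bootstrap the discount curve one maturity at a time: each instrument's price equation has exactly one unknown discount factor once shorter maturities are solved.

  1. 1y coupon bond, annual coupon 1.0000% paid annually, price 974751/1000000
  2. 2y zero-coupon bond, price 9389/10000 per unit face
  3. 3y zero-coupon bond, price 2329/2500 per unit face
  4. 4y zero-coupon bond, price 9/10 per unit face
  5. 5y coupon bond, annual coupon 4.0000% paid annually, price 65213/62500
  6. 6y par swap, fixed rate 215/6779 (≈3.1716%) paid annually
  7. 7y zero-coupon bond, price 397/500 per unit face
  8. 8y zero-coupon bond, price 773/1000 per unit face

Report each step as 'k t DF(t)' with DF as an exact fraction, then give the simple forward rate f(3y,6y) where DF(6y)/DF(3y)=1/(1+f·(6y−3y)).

1 1 9651/10000
2 2 9389/10000
3 3 2329/2500
4 4 9/10
5 5 2149/2500
6 6 207/250
7 7 397/500
8 8 773/1000
f(3y,6y) = ((2329/2500)/(207/250) − 1)/(3) = 259/6210 ≈ 4.1707%

step 1 [1y] bond c/1=1/100: DF=(974751/1000000 − 1/100·(0))/(1+1/100) = 9651/10000 ≈ 0.965100
step 2 [2y] zero: DF = P = 9389/10000 ≈ 0.938900
step 3 [3y] zero: DF = P = 2329/2500 ≈ 0.931600
step 4 [4y] zero: DF = P = 9/10 ≈ 0.900000
step 5 [5y] bond c/1=1/25: DF=(65213/62500 − 1/25·(0.965100+0.938900+0.931600+0.900000))/(1+1/25) = 2149/2500 ≈ 0.859600
step 6 [6y] swap r/1=215/6779: DF=(1 − 215/6779·(0.965100+0.938900+0.931600+0.900000+0.859600))/(1+215/6779) = 207/250 ≈ 0.828000
step 7 [7y] zero: DF = P = 397/500 ≈ 0.794000
step 8 [8y] zero: DF = P = 773/1000 ≈ 0.773000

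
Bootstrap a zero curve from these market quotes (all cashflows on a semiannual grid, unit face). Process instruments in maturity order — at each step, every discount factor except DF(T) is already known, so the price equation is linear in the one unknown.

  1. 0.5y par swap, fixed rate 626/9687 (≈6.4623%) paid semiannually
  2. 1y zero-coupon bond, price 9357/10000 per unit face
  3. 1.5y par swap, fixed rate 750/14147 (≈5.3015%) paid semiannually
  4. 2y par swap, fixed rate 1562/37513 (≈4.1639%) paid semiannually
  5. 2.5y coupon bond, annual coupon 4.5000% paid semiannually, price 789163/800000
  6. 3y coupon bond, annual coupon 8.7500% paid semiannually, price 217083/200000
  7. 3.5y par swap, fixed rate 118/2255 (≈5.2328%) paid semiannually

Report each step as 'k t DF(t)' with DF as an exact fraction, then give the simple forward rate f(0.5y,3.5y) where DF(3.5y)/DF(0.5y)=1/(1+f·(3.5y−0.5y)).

step 1 [0.5y] swap r/2=313/9687: DF=(1 − 313/9687·(0))/(1+313/9687) = 9687/10000 ≈ 0.968700
step 2 [1y] zero: DF = P = 9357/10000 ≈ 0.935700
step 3 [1.5y] swap r/2=375/14147: DF=(1 − 375/14147·(0.968700+0.935700))/(1+375/14147) = 37/40 ≈ 0.925000
step 4 [2y] swap r/2=781/37513: DF=(1 − 781/37513·(0.968700+0.935700+0.925000))/(1+781/37513) = 9219/10000 ≈ 0.921900
step 5 [2.5y] bond c/2=9/400: DF=(789163/800000 − 9/400·(0.968700+0.935700+0.925000+0.921900))/(1+9/400) = 4411/5000 ≈ 0.882200
step 6 [3y] bond c/2=7/160: DF=(217083/200000 − 7/160·(0.968700+0.935700+0.925000+0.921900+0.882200))/(1+7/160) = 8457/10000 ≈ 0.845700
step 7 [3.5y] swap r/2=59/2255: DF=(1 − 59/2255·(0.968700+0.935700+0.925000+0.921900+0.882200+0.845700))/(1+59/2255) = 2087/2500 ≈ 0.834800

1 1/2 9687/10000
2 1 9357/10000
3 3/2 37/40
4 2 9219/10000
5 5/2 4411/5000
6 3 8457/10000
7 7/2 2087/2500
f(0.5y,3.5y) = ((9687/10000)/(2087/2500) − 1)/(3) = 1339/25044 ≈ 5.3466%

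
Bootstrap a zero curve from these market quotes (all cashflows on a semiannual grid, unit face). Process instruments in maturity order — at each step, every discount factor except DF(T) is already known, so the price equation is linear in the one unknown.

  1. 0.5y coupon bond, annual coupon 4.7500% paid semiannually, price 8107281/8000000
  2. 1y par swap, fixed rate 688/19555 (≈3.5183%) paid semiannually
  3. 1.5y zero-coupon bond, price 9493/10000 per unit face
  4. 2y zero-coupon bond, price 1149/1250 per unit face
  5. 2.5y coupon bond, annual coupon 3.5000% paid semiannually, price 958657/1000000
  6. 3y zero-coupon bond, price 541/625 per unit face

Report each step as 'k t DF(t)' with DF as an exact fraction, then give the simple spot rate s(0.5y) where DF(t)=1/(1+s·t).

1 1/2 9899/10000
2 1 1207/1250
3 3/2 9493/10000
4 2 1149/1250
5 5/2 2191/2500
6 3 541/625
s(0.5y) = (1/(9899/10000) − 1)/(1/2) = 202/9899 ≈ 2.0406%

step 1 [0.5y] bond c/2=19/800: DF=(8107281/8000000 − 19/800·(0))/(1+19/800) = 9899/10000 ≈ 0.989900
step 2 [1y] swap r/2=344/19555: DF=(1 − 344/19555·(0.989900))/(1+344/19555) = 1207/1250 ≈ 0.965600
step 3 [1.5y] zero: DF = P = 9493/10000 ≈ 0.949300
step 4 [2y] zero: DF = P = 1149/1250 ≈ 0.919200
step 5 [2.5y] bond c/2=7/400: DF=(958657/1000000 − 7/400·(0.989900+0.965600+0.949300+0.919200))/(1+7/400) = 2191/2500 ≈ 0.876400
step 6 [3y] zero: DF = P = 541/625 ≈ 0.865600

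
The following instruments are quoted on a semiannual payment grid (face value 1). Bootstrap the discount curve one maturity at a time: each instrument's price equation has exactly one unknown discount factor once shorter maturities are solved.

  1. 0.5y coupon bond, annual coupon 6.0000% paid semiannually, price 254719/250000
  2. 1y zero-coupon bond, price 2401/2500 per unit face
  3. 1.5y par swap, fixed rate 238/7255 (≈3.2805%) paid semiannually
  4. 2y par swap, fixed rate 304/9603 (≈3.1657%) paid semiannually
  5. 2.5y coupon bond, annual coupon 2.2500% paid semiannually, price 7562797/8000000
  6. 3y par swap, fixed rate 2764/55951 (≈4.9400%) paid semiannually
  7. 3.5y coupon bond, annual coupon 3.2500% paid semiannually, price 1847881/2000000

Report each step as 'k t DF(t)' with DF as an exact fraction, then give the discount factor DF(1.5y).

1 1/2 2473/2500
2 1 2401/2500
3 3/2 2381/2500
4 2 587/625
5 5/2 8921/10000
6 3 4309/5000
7 7/2 8197/10000
DF(1.5y) = 2381/2500 ≈ 0.952400

step 1 [0.5y] bond c/2=3/100: DF=(254719/250000 − 3/100·(0))/(1+3/100) = 2473/2500 ≈ 0.989200
step 2 [1y] zero: DF = P = 2401/2500 ≈ 0.960400
step 3 [1.5y] swap r/2=119/7255: DF=(1 − 119/7255·(0.989200+0.960400))/(1+119/7255) = 2381/2500 ≈ 0.952400
step 4 [2y] swap r/2=152/9603: DF=(1 − 152/9603·(0.989200+0.960400+0.952400))/(1+152/9603) = 587/625 ≈ 0.939200
step 5 [2.5y] bond c/2=9/800: DF=(7562797/8000000 − 9/800·(0.989200+0.960400+0.952400+0.939200))/(1+9/800) = 8921/10000 ≈ 0.892100
step 6 [3y] swap r/2=1382/55951: DF=(1 − 1382/55951·(0.989200+0.960400+0.952400+0.939200+0.892100))/(1+1382/55951) = 4309/5000 ≈ 0.861800
step 7 [3.5y] bond c/2=13/800: DF=(1847881/2000000 − 13/800·(0.989200+0.960400+0.952400+0.939200+0.892100+0.861800))/(1+13/800) = 8197/10000 ≈ 0.819700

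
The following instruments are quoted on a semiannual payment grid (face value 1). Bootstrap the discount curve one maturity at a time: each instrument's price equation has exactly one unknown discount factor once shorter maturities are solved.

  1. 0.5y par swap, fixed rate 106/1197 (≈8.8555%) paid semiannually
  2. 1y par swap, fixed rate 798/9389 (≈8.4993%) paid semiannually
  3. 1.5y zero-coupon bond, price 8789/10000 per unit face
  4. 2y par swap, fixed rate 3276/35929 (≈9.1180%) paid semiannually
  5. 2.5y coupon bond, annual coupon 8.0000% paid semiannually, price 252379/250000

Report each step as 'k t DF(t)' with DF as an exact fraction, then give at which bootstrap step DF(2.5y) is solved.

step 1 [0.5y] swap r/2=53/1197: DF=(1 − 53/1197·(0))/(1+53/1197) = 1197/1250 ≈ 0.957600
step 2 [1y] swap r/2=399/9389: DF=(1 − 399/9389·(0.957600))/(1+399/9389) = 4601/5000 ≈ 0.920200
step 3 [1.5y] zero: DF = P = 8789/10000 ≈ 0.878900
step 4 [2y] swap r/2=1638/35929: DF=(1 − 1638/35929·(0.957600+0.920200+0.878900))/(1+1638/35929) = 4181/5000 ≈ 0.836200
step 5 [2.5y] bond c/2=1/25: DF=(252379/250000 − 1/25·(0.957600+0.920200+0.878900+0.836200))/(1+1/25) = 333/400 ≈ 0.832500

1 1/2 1197/1250
2 1 4601/5000
3 3/2 8789/10000
4 2 4181/5000
5 5/2 333/400
DF(2.5y) is solved at step 5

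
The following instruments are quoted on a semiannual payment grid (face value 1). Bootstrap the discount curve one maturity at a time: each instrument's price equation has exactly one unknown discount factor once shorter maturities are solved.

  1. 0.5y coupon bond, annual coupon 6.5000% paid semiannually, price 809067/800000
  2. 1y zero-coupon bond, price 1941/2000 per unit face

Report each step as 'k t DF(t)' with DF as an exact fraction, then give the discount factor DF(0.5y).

1 1/2 1959/2000
2 1 1941/2000
DF(0.5y) = 1959/2000 ≈ 0.979500

step 1 [0.5y] bond c/2=13/400: DF=(809067/800000 − 13/400·(0))/(1+13/400) = 1959/2000 ≈ 0.979500
step 2 [1y] zero: DF = P = 1941/2000 ≈ 0.970500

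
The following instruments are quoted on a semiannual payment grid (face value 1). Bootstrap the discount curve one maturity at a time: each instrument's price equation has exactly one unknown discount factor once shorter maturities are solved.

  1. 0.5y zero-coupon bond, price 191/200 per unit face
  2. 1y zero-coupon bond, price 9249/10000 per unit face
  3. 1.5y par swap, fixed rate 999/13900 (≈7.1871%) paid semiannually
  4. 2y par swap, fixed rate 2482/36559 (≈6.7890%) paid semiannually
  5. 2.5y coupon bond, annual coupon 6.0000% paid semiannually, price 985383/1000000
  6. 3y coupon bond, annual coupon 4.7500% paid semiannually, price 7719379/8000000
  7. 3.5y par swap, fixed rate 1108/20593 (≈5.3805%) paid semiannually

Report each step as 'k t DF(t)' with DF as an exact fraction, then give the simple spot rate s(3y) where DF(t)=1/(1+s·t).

step 1 [0.5y] zero: DF = P = 191/200 ≈ 0.955000
step 2 [1y] zero: DF = P = 9249/10000 ≈ 0.924900
step 3 [1.5y] swap r/2=999/27800: DF=(1 − 999/27800·(0.955000+0.924900))/(1+999/27800) = 9001/10000 ≈ 0.900100
step 4 [2y] swap r/2=1241/36559: DF=(1 − 1241/36559·(0.955000+0.924900+0.900100))/(1+1241/36559) = 8759/10000 ≈ 0.875900
step 5 [2.5y] bond c/2=3/100: DF=(985383/1000000 − 3/100·(0.955000+0.924900+0.900100+0.875900))/(1+3/100) = 4251/5000 ≈ 0.850200
step 6 [3y] bond c/2=19/800: DF=(7719379/8000000 − 19/800·(0.955000+0.924900+0.900100+0.875900+0.850200))/(1+19/800) = 419/500 ≈ 0.838000
step 7 [3.5y] swap r/2=554/20593: DF=(1 − 554/20593·(0.955000+0.924900+0.900100+0.875900+0.850200+0.838000))/(1+554/20593) = 4169/5000 ≈ 0.833800

1 1/2 191/200
2 1 9249/10000
3 3/2 9001/10000
4 2 8759/10000
5 5/2 4251/5000
6 3 419/500
7 7/2 4169/5000
s(3y) = (1/(419/500) − 1)/(3) = 27/419 ≈ 6.4439%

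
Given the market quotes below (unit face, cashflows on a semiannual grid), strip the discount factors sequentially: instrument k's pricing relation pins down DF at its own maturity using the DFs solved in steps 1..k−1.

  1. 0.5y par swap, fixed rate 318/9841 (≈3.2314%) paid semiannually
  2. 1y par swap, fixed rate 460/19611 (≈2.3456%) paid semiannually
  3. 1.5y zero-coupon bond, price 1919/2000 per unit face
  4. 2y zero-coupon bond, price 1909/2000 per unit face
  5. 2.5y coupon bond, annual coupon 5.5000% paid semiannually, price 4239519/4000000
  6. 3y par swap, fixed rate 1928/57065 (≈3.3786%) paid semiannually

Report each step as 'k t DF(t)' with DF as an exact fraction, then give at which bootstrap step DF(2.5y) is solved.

1 1/2 9841/10000
2 1 977/1000
3 3/2 1919/2000
4 2 1909/2000
5 5/2 4639/5000
6 3 2259/2500
DF(2.5y) is solved at step 5

step 1 [0.5y] swap r/2=159/9841: DF=(1 − 159/9841·(0))/(1+159/9841) = 9841/10000 ≈ 0.984100
step 2 [1y] swap r/2=230/19611: DF=(1 − 230/19611·(0.984100))/(1+230/19611) = 977/1000 ≈ 0.977000
step 3 [1.5y] zero: DF = P = 1919/2000 ≈ 0.959500
step 4 [2y] zero: DF = P = 1909/2000 ≈ 0.954500
step 5 [2.5y] bond c/2=11/400: DF=(4239519/4000000 − 11/400·(0.984100+0.977000+0.959500+0.954500))/(1+11/400) = 4639/5000 ≈ 0.927800
step 6 [3y] swap r/2=964/57065: DF=(1 − 964/57065·(0.984100+0.977000+0.959500+0.954500+0.927800))/(1+964/57065) = 2259/2500 ≈ 0.903600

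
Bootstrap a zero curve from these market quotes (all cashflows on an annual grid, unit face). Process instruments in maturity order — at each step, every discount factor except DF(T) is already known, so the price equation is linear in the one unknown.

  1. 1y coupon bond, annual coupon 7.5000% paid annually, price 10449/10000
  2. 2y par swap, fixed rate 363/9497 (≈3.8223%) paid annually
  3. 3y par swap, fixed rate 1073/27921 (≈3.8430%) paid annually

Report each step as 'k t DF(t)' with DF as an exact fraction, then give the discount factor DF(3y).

1 1 243/250
2 2 4637/5000
3 3 8927/10000
DF(3y) = 8927/10000 ≈ 0.892700

step 1 [1y] bond c/1=3/40: DF=(10449/10000 − 3/40·(0))/(1+3/40) = 243/250 ≈ 0.972000
step 2 [2y] swap r/1=363/9497: DF=(1 − 363/9497·(0.972000))/(1+363/9497) = 4637/5000 ≈ 0.927400
step 3 [3y] swap r/1=1073/27921: DF=(1 − 1073/27921·(0.972000+0.927400))/(1+1073/27921) = 8927/10000 ≈ 0.892700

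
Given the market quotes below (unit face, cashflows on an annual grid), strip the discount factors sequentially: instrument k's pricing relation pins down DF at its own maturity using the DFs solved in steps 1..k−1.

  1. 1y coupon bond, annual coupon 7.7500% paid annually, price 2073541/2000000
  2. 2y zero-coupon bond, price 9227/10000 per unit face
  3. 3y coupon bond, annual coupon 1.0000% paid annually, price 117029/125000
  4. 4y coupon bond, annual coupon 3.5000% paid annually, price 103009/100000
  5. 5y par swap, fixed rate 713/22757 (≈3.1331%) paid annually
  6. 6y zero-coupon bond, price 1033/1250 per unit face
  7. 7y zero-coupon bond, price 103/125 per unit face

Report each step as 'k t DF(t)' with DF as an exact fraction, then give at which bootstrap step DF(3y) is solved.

1 1 4811/5000
2 2 9227/10000
3 3 9083/10000
4 4 563/625
5 5 4287/5000
6 6 1033/1250
7 7 103/125
DF(3y) is solved at step 3

step 1 [1y] bond c/1=31/400: DF=(2073541/2000000 − 31/400·(0))/(1+31/400) = 4811/5000 ≈ 0.962200
step 2 [2y] zero: DF = P = 9227/10000 ≈ 0.922700
step 3 [3y] bond c/1=1/100: DF=(117029/125000 − 1/100·(0.962200+0.922700))/(1+1/100) = 9083/10000 ≈ 0.908300
step 4 [4y] bond c/1=7/200: DF=(103009/100000 − 7/200·(0.962200+0.922700+0.908300))/(1+7/200) = 563/625 ≈ 0.900800
step 5 [5y] swap r/1=713/22757: DF=(1 − 713/22757·(0.962200+0.922700+0.908300+0.900800))/(1+713/22757) = 4287/5000 ≈ 0.857400
step 6 [6y] zero: DF = P = 1033/1250 ≈ 0.826400
step 7 [7y] zero: DF = P = 103/125 ≈ 0.824000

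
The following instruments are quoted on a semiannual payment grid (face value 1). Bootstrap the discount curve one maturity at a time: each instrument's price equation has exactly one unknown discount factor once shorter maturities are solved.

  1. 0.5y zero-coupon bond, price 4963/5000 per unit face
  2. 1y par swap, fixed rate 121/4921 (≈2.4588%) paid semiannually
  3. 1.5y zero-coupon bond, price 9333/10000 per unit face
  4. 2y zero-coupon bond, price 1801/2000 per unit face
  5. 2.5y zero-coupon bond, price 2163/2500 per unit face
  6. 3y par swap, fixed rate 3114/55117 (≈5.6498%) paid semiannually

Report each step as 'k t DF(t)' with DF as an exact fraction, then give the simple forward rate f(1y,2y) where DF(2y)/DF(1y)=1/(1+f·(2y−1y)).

1 1/2 4963/5000
2 1 4879/5000
3 3/2 9333/10000
4 2 1801/2000
5 5/2 2163/2500
6 3 8443/10000
f(1y,2y) = ((4879/5000)/(1801/2000) − 1)/(1) = 753/9005 ≈ 8.3620%

step 1 [0.5y] zero: DF = P = 4963/5000 ≈ 0.992600
step 2 [1y] swap r/2=121/9842: DF=(1 − 121/9842·(0.992600))/(1+121/9842) = 4879/5000 ≈ 0.975800
step 3 [1.5y] zero: DF = P = 9333/10000 ≈ 0.933300
step 4 [2y] zero: DF = P = 1801/2000 ≈ 0.900500
step 5 [2.5y] zero: DF = P = 2163/2500 ≈ 0.865200
step 6 [3y] swap r/2=1557/55117: DF=(1 − 1557/55117·(0.992600+0.975800+0.933300+0.900500+0.865200))/(1+1557/55117) = 8443/10000 ≈ 0.844300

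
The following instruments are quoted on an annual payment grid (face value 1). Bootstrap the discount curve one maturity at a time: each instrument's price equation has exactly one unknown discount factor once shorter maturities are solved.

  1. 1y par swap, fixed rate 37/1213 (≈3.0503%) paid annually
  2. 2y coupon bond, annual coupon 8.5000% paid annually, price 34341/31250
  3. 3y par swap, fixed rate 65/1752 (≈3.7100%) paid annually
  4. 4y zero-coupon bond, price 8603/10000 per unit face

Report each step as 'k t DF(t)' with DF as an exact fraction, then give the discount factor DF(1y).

step 1 [1y] swap r/1=37/1213: DF=(1 − 37/1213·(0))/(1+37/1213) = 1213/1250 ≈ 0.970400
step 2 [2y] bond c/1=17/200: DF=(34341/31250 − 17/200·(0.970400))/(1+17/200) = 1171/1250 ≈ 0.936800
step 3 [3y] swap r/1=65/1752: DF=(1 − 65/1752·(0.970400+0.936800))/(1+65/1752) = 112/125 ≈ 0.896000
step 4 [4y] zero: DF = P = 8603/10000 ≈ 0.860300

1 1 1213/1250
2 2 1171/1250
3 3 112/125
4 4 8603/10000
DF(1y) = 1213/1250 ≈ 0.970400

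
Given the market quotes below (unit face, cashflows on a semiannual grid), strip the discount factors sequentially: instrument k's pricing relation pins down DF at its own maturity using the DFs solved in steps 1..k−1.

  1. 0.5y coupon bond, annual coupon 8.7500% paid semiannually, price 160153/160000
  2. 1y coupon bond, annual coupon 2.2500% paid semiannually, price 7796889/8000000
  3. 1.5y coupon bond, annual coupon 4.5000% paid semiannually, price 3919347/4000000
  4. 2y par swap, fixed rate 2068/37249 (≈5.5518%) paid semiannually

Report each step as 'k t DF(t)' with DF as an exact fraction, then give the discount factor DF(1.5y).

step 1 [0.5y] bond c/2=7/160: DF=(160153/160000 − 7/160·(0))/(1+7/160) = 959/1000 ≈ 0.959000
step 2 [1y] bond c/2=9/800: DF=(7796889/8000000 − 9/800·(0.959000))/(1+9/800) = 9531/10000 ≈ 0.953100
step 3 [1.5y] bond c/2=9/400: DF=(3919347/4000000 − 9/400·(0.959000+0.953100))/(1+9/400) = 4581/5000 ≈ 0.916200
step 4 [2y] swap r/2=1034/37249: DF=(1 − 1034/37249·(0.959000+0.953100+0.916200))/(1+1034/37249) = 4483/5000 ≈ 0.896600

1 1/2 959/1000
2 1 9531/10000
3 3/2 4581/5000
4 2 4483/5000
DF(1.5y) = 4581/5000 ≈ 0.916200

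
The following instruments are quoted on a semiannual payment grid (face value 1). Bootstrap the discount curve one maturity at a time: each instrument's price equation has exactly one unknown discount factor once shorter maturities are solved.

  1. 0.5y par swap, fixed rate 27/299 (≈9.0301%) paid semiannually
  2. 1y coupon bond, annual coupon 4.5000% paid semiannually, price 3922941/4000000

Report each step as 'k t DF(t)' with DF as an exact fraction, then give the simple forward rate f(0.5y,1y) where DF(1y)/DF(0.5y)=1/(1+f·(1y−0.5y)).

1 1/2 598/625
2 1 9381/10000
f(0.5y,1y) = ((598/625)/(9381/10000) − 1)/(1/2) = 374/9381 ≈ 3.9868%

step 1 [0.5y] swap r/2=27/598: DF=(1 − 27/598·(0))/(1+27/598) = 598/625 ≈ 0.956800
step 2 [1y] bond c/2=9/400: DF=(3922941/4000000 − 9/400·(0.956800))/(1+9/400) = 9381/10000 ≈ 0.938100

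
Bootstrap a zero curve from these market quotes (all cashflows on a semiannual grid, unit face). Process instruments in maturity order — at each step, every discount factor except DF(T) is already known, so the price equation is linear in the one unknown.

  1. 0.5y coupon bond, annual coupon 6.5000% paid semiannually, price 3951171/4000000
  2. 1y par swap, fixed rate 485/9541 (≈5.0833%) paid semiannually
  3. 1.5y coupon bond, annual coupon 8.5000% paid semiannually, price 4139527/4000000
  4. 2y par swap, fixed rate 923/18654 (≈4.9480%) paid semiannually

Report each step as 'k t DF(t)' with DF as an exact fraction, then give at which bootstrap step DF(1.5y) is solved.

1 1/2 9567/10000
2 1 1903/2000
3 3/2 9149/10000
4 2 9077/10000
DF(1.5y) is solved at step 3

step 1 [0.5y] bond c/2=13/400: DF=(3951171/4000000 − 13/400·(0))/(1+13/400) = 9567/10000 ≈ 0.956700
step 2 [1y] swap r/2=485/19082: DF=(1 − 485/19082·(0.956700))/(1+485/19082) = 1903/2000 ≈ 0.951500
step 3 [1.5y] bond c/2=17/400: DF=(4139527/4000000 − 17/400·(0.956700+0.951500))/(1+17/400) = 9149/10000 ≈ 0.914900
step 4 [2y] swap r/2=923/37308: DF=(1 − 923/37308·(0.956700+0.951500+0.914900))/(1+923/37308) = 9077/10000 ≈ 0.907700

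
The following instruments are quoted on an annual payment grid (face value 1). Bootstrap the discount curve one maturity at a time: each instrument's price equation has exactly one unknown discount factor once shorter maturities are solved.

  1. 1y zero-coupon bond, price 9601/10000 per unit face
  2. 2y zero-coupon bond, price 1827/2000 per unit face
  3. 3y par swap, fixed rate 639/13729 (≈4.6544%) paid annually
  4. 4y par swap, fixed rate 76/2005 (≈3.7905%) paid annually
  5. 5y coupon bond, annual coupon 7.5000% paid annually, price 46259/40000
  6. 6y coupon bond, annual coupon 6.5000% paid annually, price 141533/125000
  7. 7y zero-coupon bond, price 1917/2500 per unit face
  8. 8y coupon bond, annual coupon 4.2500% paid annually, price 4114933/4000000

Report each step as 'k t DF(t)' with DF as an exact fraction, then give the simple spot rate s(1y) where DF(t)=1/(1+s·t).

step 1 [1y] zero: DF = P = 9601/10000 ≈ 0.960100
step 2 [2y] zero: DF = P = 1827/2000 ≈ 0.913500
step 3 [3y] swap r/1=639/13729: DF=(1 − 639/13729·(0.960100+0.913500))/(1+639/13729) = 4361/5000 ≈ 0.872200
step 4 [4y] swap r/1=76/2005: DF=(1 − 76/2005·(0.960100+0.913500+0.872200))/(1+76/2005) = 1079/1250 ≈ 0.863200
step 5 [5y] bond c/1=3/40: DF=(46259/40000 − 3/40·(0.960100+0.913500+0.872200+0.863200))/(1+3/40) = 103/125 ≈ 0.824000
step 6 [6y] bond c/1=13/200: DF=(141533/125000 − 13/200·(0.960100+0.913500+0.872200+0.863200+0.824000))/(1+13/200) = 3963/5000 ≈ 0.792600
step 7 [7y] zero: DF = P = 1917/2500 ≈ 0.766800
step 8 [8y] bond c/1=17/400: DF=(4114933/4000000 − 17/400·(0.960100+0.913500+0.872200+0.863200+0.824000+0.792600+0.766800))/(1+17/400) = 297/400 ≈ 0.742500

1 1 9601/10000
2 2 1827/2000
3 3 4361/5000
4 4 1079/1250
5 5 103/125
6 6 3963/5000
7 7 1917/2500
8 8 297/400
s(1y) = (1/(9601/10000) − 1)/(1) = 399/9601 ≈ 4.1558%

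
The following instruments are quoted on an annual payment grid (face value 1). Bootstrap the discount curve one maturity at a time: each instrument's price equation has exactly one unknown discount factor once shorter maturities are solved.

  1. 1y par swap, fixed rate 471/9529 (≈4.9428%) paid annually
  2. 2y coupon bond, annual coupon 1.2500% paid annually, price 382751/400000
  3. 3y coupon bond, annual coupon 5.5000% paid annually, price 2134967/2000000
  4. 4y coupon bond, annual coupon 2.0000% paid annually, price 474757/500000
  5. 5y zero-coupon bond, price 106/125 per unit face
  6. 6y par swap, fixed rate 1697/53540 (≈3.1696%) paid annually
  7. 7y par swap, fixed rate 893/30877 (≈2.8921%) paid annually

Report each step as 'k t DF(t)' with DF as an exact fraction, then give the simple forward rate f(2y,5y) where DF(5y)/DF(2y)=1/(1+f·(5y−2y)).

1 1 9529/10000
2 2 9333/10000
3 3 1827/2000
4 4 219/250
5 5 106/125
6 6 8303/10000
7 7 4107/5000
f(2y,5y) = ((9333/10000)/(106/125) − 1)/(3) = 853/25440 ≈ 3.3530%

step 1 [1y] swap r/1=471/9529: DF=(1 − 471/9529·(0))/(1+471/9529) = 9529/10000 ≈ 0.952900
step 2 [2y] bond c/1=1/80: DF=(382751/400000 − 1/80·(0.952900))/(1+1/80) = 9333/10000 ≈ 0.933300
step 3 [3y] bond c/1=11/200: DF=(2134967/2000000 − 11/200·(0.952900+0.933300))/(1+11/200) = 1827/2000 ≈ 0.913500
step 4 [4y] bond c/1=1/50: DF=(474757/500000 − 1/50·(0.952900+0.933300+0.913500))/(1+1/50) = 219/250 ≈ 0.876000
step 5 [5y] zero: DF = P = 106/125 ≈ 0.848000
step 6 [6y] swap r/1=1697/53540: DF=(1 − 1697/53540·(0.952900+0.933300+0.913500+0.876000+0.848000))/(1+1697/53540) = 8303/10000 ≈ 0.830300
step 7 [7y] swap r/1=893/30877: DF=(1 − 893/30877·(0.952900+0.933300+0.913500+0.876000+0.848000+0.830300))/(1+893/30877) = 4107/5000 ≈ 0.821400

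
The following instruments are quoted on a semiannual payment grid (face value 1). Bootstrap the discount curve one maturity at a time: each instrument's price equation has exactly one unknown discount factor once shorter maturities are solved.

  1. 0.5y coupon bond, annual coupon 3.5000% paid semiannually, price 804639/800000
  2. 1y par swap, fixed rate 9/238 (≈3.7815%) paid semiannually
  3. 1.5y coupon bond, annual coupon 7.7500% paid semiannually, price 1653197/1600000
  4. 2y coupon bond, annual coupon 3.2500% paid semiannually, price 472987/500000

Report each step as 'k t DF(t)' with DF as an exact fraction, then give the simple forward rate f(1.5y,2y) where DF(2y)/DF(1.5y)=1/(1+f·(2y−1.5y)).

step 1 [0.5y] bond c/2=7/400: DF=(804639/800000 − 7/400·(0))/(1+7/400) = 1977/2000 ≈ 0.988500
step 2 [1y] swap r/2=9/476: DF=(1 − 9/476·(0.988500))/(1+9/476) = 9631/10000 ≈ 0.963100
step 3 [1.5y] bond c/2=31/800: DF=(1653197/1600000 − 31/800·(0.988500+0.963100))/(1+31/800) = 9219/10000 ≈ 0.921900
step 4 [2y] bond c/2=13/800: DF=(472987/500000 − 13/800·(0.988500+0.963100+0.921900))/(1+13/800) = 8849/10000 ≈ 0.884900

1 1/2 1977/2000
2 1 9631/10000
3 3/2 9219/10000
4 2 8849/10000
f(1.5y,2y) = ((9219/10000)/(8849/10000) − 1)/(1/2) = 740/8849 ≈ 8.3625%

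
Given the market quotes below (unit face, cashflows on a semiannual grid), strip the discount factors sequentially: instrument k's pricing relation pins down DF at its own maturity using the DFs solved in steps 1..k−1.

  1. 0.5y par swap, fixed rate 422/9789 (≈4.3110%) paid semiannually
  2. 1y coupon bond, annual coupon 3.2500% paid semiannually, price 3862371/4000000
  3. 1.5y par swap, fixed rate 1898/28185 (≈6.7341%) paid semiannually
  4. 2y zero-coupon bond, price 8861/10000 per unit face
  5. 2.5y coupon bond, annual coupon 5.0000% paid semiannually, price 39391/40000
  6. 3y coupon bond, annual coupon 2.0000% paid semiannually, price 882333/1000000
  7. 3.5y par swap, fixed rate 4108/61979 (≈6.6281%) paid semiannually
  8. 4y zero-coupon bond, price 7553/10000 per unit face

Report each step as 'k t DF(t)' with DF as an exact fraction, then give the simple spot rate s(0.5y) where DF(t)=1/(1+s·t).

step 1 [0.5y] swap r/2=211/9789: DF=(1 − 211/9789·(0))/(1+211/9789) = 9789/10000 ≈ 0.978900
step 2 [1y] bond c/2=13/800: DF=(3862371/4000000 − 13/800·(0.978900))/(1+13/800) = 1869/2000 ≈ 0.934500
step 3 [1.5y] swap r/2=949/28185: DF=(1 − 949/28185·(0.978900+0.934500))/(1+949/28185) = 9051/10000 ≈ 0.905100
step 4 [2y] zero: DF = P = 8861/10000 ≈ 0.886100
step 5 [2.5y] bond c/2=1/40: DF=(39391/40000 − 1/40·(0.978900+0.934500+0.905100+0.886100))/(1+1/40) = 544/625 ≈ 0.870400
step 6 [3y] bond c/2=1/100: DF=(882333/1000000 − 1/100·(0.978900+0.934500+0.905100+0.886100+0.870400))/(1+1/100) = 8283/10000 ≈ 0.828300
step 7 [3.5y] swap r/2=2054/61979: DF=(1 − 2054/61979·(0.978900+0.934500+0.905100+0.886100+0.870400+0.828300))/(1+2054/61979) = 3973/5000 ≈ 0.794600
step 8 [4y] zero: DF = P = 7553/10000 ≈ 0.755300

1 1/2 9789/10000
2 1 1869/2000
3 3/2 9051/10000
4 2 8861/10000
5 5/2 544/625
6 3 8283/10000
7 7/2 3973/5000
8 4 7553/10000
s(0.5y) = (1/(9789/10000) − 1)/(1/2) = 422/9789 ≈ 4.3110%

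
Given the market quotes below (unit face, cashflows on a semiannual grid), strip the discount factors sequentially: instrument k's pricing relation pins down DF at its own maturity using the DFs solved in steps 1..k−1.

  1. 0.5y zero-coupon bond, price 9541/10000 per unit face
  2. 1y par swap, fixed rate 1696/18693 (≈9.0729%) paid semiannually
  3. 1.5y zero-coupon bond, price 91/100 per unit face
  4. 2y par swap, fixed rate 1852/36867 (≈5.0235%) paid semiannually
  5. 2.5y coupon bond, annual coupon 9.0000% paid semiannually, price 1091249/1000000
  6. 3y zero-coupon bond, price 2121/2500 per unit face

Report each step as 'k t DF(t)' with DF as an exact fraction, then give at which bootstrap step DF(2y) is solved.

1 1/2 9541/10000
2 1 572/625
3 3/2 91/100
4 2 4537/5000
5 5/2 1771/2000
6 3 2121/2500
DF(2y) is solved at step 4

step 1 [0.5y] zero: DF = P = 9541/10000 ≈ 0.954100
step 2 [1y] swap r/2=848/18693: DF=(1 − 848/18693·(0.954100))/(1+848/18693) = 572/625 ≈ 0.915200
step 3 [1.5y] zero: DF = P = 91/100 ≈ 0.910000
step 4 [2y] swap r/2=926/36867: DF=(1 − 926/36867·(0.954100+0.915200+0.910000))/(1+926/36867) = 4537/5000 ≈ 0.907400
step 5 [2.5y] bond c/2=9/200: DF=(1091249/1000000 − 9/200·(0.954100+0.915200+0.910000+0.907400))/(1+9/200) = 1771/2000 ≈ 0.885500
step 6 [3y] zero: DF = P = 2121/2500 ≈ 0.848400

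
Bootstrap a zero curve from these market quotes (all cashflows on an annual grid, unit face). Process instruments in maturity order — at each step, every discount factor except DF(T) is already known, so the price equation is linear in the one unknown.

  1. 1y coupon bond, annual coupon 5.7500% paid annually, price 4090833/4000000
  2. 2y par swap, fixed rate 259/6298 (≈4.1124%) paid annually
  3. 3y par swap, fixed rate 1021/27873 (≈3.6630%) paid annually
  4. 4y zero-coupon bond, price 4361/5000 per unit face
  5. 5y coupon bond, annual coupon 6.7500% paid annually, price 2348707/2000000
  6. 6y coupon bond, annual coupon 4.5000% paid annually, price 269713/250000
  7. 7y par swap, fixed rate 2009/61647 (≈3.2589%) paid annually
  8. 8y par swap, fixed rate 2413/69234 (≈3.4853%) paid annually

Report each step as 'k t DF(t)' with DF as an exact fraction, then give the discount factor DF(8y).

1 1 9671/10000
2 2 9223/10000
3 3 8979/10000
4 4 4361/5000
5 5 8687/10000
6 6 4187/5000
7 7 7991/10000
8 8 7587/10000
DF(8y) = 7587/10000 ≈ 0.758700

step 1 [1y] bond c/1=23/400: DF=(4090833/4000000 − 23/400·(0))/(1+23/400) = 9671/10000 ≈ 0.967100
step 2 [2y] swap r/1=259/6298: DF=(1 − 259/6298·(0.967100))/(1+259/6298) = 9223/10000 ≈ 0.922300
step 3 [3y] swap r/1=1021/27873: DF=(1 − 1021/27873·(0.967100+0.922300))/(1+1021/27873) = 8979/10000 ≈ 0.897900
step 4 [4y] zero: DF = P = 4361/5000 ≈ 0.872200
step 5 [5y] bond c/1=27/400: DF=(2348707/2000000 − 27/400·(0.967100+0.922300+0.897900+0.872200))/(1+27/400) = 8687/10000 ≈ 0.868700
step 6 [6y] bond c/1=9/200: DF=(269713/250000 − 9/200·(0.967100+0.922300+0.897900+0.872200+0.868700))/(1+9/200) = 4187/5000 ≈ 0.837400
step 7 [7y] swap r/1=2009/61647: DF=(1 − 2009/61647·(0.967100+0.922300+0.897900+0.872200+0.868700+0.837400))/(1+2009/61647) = 7991/10000 ≈ 0.799100
step 8 [8y] swap r/1=2413/69234: DF=(1 − 2413/69234·(0.967100+0.922300+0.897900+0.872200+0.868700+0.837400+0.799100))/(1+2413/69234) = 7587/10000 ≈ 0.758700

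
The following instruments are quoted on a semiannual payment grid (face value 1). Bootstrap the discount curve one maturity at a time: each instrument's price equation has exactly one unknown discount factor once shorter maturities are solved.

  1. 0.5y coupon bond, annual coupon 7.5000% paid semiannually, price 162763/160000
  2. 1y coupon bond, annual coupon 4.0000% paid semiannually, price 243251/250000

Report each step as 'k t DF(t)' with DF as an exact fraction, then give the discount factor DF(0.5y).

1 1/2 1961/2000
2 1 9347/10000
DF(0.5y) = 1961/2000 ≈ 0.980500

step 1 [0.5y] bond c/2=3/80: DF=(162763/160000 − 3/80·(0))/(1+3/80) = 1961/2000 ≈ 0.980500
step 2 [1y] bond c/2=1/50: DF=(243251/250000 − 1/50·(0.980500))/(1+1/50) = 9347/10000 ≈ 0.934700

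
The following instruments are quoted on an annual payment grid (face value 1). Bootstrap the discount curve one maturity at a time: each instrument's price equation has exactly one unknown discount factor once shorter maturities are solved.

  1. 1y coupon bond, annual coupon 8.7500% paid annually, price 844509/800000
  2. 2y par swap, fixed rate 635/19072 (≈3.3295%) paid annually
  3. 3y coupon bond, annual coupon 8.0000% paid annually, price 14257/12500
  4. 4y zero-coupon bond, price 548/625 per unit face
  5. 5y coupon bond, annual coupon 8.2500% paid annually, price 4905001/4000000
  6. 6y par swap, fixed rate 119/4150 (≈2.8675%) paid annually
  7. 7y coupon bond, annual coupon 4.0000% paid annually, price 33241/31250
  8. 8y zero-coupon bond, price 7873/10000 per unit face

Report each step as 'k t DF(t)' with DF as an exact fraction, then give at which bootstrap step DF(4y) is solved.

step 1 [1y] bond c/1=7/80: DF=(844509/800000 − 7/80·(0))/(1+7/80) = 9707/10000 ≈ 0.970700
step 2 [2y] swap r/1=635/19072: DF=(1 − 635/19072·(0.970700))/(1+635/19072) = 1873/2000 ≈ 0.936500
step 3 [3y] bond c/1=2/25: DF=(14257/12500 − 2/25·(0.970700+0.936500))/(1+2/25) = 2287/2500 ≈ 0.914800
step 4 [4y] zero: DF = P = 548/625 ≈ 0.876800
step 5 [5y] bond c/1=33/400: DF=(4905001/4000000 − 33/400·(0.970700+0.936500+0.914800+0.876800))/(1+33/400) = 8509/10000 ≈ 0.850900
step 6 [6y] swap r/1=119/4150: DF=(1 − 119/4150·(0.970700+0.936500+0.914800+0.876800+0.850900))/(1+119/4150) = 8453/10000 ≈ 0.845300
step 7 [7y] bond c/1=1/25: DF=(33241/31250 − 1/25·(0.970700+0.936500+0.914800+0.876800+0.850900+0.845300))/(1+1/25) = 8153/10000 ≈ 0.815300
step 8 [8y] zero: DF = P = 7873/10000 ≈ 0.787300

1 1 9707/10000
2 2 1873/2000
3 3 2287/2500
4 4 548/625
5 5 8509/10000
6 6 8453/10000
7 7 8153/10000
8 8 7873/10000
DF(4y) is solved at step 4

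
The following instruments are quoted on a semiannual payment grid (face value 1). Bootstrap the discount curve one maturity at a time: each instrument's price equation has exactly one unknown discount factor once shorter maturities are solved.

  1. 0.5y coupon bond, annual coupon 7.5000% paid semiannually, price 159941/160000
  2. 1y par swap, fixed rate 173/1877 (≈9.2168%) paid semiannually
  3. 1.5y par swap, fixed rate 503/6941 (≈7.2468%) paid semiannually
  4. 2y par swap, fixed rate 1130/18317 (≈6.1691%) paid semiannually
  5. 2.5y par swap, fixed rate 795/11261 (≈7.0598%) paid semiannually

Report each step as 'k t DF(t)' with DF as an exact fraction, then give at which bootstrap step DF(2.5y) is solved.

1 1/2 1927/2000
2 1 1827/2000
3 3/2 4497/5000
4 2 887/1000
5 5/2 841/1000
DF(2.5y) is solved at step 5

step 1 [0.5y] bond c/2=3/80: DF=(159941/160000 − 3/80·(0))/(1+3/80) = 1927/2000 ≈ 0.963500
step 2 [1y] swap r/2=173/3754: DF=(1 − 173/3754·(0.963500))/(1+173/3754) = 1827/2000 ≈ 0.913500
step 3 [1.5y] swap r/2=503/13882: DF=(1 − 503/13882·(0.963500+0.913500))/(1+503/13882) = 4497/5000 ≈ 0.899400
step 4 [2y] swap r/2=565/18317: DF=(1 − 565/18317·(0.963500+0.913500+0.899400))/(1+565/18317) = 887/1000 ≈ 0.887000
step 5 [2.5y] swap r/2=795/22522: DF=(1 − 795/22522·(0.963500+0.913500+0.899400+0.887000))/(1+795/22522) = 841/1000 ≈ 0.841000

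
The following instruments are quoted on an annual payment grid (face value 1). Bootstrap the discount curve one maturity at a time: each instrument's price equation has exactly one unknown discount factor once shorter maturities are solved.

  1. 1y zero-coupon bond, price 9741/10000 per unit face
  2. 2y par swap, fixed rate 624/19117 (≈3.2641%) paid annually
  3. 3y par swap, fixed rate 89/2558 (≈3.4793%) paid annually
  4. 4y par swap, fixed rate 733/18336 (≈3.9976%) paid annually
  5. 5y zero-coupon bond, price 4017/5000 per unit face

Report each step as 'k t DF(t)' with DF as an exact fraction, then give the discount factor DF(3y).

1 1 9741/10000
2 2 586/625
3 3 9021/10000
4 4 4267/5000
5 5 4017/5000
DF(3y) = 9021/10000 ≈ 0.902100

step 1 [1y] zero: DF = P = 9741/10000 ≈ 0.974100
step 2 [2y] swap r/1=624/19117: DF=(1 − 624/19117·(0.974100))/(1+624/19117) = 586/625 ≈ 0.937600
step 3 [3y] swap r/1=89/2558: DF=(1 − 89/2558·(0.974100+0.937600))/(1+89/2558) = 9021/10000 ≈ 0.902100
step 4 [4y] swap r/1=733/18336: DF=(1 − 733/18336·(0.974100+0.937600+0.902100))/(1+733/18336) = 4267/5000 ≈ 0.853400
step 5 [5y] zero: DF = P = 4017/5000 ≈ 0.803400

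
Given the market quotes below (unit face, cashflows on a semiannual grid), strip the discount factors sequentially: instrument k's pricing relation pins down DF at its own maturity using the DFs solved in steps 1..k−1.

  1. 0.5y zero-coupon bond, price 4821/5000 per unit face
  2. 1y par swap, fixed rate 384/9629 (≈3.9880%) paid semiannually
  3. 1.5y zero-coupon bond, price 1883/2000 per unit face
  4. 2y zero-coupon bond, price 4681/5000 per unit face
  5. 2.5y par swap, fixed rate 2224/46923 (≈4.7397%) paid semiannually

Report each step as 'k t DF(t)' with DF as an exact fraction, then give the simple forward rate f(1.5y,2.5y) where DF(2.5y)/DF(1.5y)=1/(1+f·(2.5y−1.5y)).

step 1 [0.5y] zero: DF = P = 4821/5000 ≈ 0.964200
step 2 [1y] swap r/2=192/9629: DF=(1 − 192/9629·(0.964200))/(1+192/9629) = 601/625 ≈ 0.961600
step 3 [1.5y] zero: DF = P = 1883/2000 ≈ 0.941500
step 4 [2y] zero: DF = P = 4681/5000 ≈ 0.936200
step 5 [2.5y] swap r/2=1112/46923: DF=(1 − 1112/46923·(0.964200+0.961600+0.941500+0.936200))/(1+1112/46923) = 1111/1250 ≈ 0.888800

1 1/2 4821/5000
2 1 601/625
3 3/2 1883/2000
4 2 4681/5000
5 5/2 1111/1250
f(1.5y,2.5y) = ((1883/2000)/(1111/1250) − 1)/(1) = 527/8888 ≈ 5.9293%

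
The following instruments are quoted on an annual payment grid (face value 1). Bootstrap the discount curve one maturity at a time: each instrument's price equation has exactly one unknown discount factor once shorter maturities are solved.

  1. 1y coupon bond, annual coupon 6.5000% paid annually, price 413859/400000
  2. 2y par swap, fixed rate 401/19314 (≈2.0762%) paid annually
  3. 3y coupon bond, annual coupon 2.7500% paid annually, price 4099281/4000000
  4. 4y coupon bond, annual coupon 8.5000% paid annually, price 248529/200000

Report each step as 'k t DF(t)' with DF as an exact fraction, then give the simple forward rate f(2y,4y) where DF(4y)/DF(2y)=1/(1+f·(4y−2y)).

step 1 [1y] bond c/1=13/200: DF=(413859/400000 − 13/200·(0))/(1+13/200) = 1943/2000 ≈ 0.971500
step 2 [2y] swap r/1=401/19314: DF=(1 − 401/19314·(0.971500))/(1+401/19314) = 9599/10000 ≈ 0.959900
step 3 [3y] bond c/1=11/400: DF=(4099281/4000000 − 11/400·(0.971500+0.959900))/(1+11/400) = 9457/10000 ≈ 0.945700
step 4 [4y] bond c/1=17/200: DF=(248529/200000 − 17/200·(0.971500+0.959900+0.945700))/(1+17/200) = 9199/10000 ≈ 0.919900

1 1 1943/2000
2 2 9599/10000
3 3 9457/10000
4 4 9199/10000
f(2y,4y) = ((9599/10000)/(9199/10000) − 1)/(2) = 200/9199 ≈ 2.1741%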